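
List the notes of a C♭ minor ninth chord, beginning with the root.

C-flat, E-double-flat, G-flat, B-double-flat, D-flat

Root C-flat, quality minor ninth:
Root: C-flat
Minor 3rd (3rd): E-double-flat
Perfect 5th (5th): G-flat
Minor 7th (7th): B-double-flat
Major 9th (9th): D-flat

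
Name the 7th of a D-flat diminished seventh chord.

C𝄫

D-flat diminished seventh is built on D♭; its 7th is a diminished 7th above the root.
A seventh above D uses the letter C, and the diminished 7th above D♭ is C𝄫.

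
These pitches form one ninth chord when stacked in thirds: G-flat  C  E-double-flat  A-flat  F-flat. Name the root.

Arranged so that each adjacent pair is a third by letter name: F-flat – A-flat – C – E-double-flat – G-flat.
The bottom of that stack, F-flat, is the root (this is F-flat dominant ninth sharp five).

F-flat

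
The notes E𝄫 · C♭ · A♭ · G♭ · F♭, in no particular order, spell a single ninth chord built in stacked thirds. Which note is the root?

Stacking in thirds gives F♭ – A♭ – C♭ – E𝄫 – G♭, so F♭ is the root — F♭ dominant ninth.

F♭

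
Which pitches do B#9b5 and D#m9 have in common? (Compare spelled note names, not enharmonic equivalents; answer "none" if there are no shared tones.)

F♯ A♯

B#9b5: B♯ D𝄪 F♯ A♯ C𝄪
D#m9: D♯ F♯ A♯ C♯ E♯
Common to both → F♯, A♯.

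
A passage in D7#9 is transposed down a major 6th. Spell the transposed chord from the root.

Transposed root: D → F (major 6th down). So we spell F dominant seventh sharp nine:
root → F
3rd (major 3rd) → A
5th (perfect 5th) → C
7th (minor 7th) → E♭
9th (augmented 9th) → G♯

F – A – C – E♭ – G♯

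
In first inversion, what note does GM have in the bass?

GM = G–B–D. First inversion → third in the bass = B.

B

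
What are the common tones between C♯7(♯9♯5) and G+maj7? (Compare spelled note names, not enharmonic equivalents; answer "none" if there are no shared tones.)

B

C♯7(♯9♯5) = C#, E#, G##, B, D##.
G+maj7 = G, B, D#, F#.
Shared: B.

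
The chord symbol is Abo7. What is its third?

Cb

Root of Abo7 = Ab. The 3rd is a minor 3rd: Ab up a minor 3rd → Cb.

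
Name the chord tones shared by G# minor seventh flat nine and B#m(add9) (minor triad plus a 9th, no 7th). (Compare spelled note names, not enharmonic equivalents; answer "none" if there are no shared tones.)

D#

G# minor seventh flat nine: G# B D# F# A
B#m(add9): B# D# F## C##
Common to both → D#.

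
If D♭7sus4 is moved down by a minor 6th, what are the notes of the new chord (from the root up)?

A minor 6th down from D♭ is F, so the new chord is F dominant seventh suspended fourth.
Root: F
Perfect 4th (4th): B♭
Perfect 5th (5th): C
Minor 7th (7th): E♭

F, B♭, C, E♭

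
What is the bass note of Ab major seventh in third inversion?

G

Ab major seventh = Ab–C–Eb–G. Third inversion → seventh in the bass = G.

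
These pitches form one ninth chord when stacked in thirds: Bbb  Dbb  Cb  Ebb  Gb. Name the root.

Cb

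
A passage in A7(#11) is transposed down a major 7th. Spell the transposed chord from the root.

A down a major 7th → Bb. New chord: Bb dominant seventh sharp eleven.
root → Bb
3rd (major 3rd) → D
5th (perfect 5th) → F
7th (minor 7th) → Ab
11th (augmented 11th) → E

Bb D F Ab E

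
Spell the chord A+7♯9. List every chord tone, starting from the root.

A – C♯ – E♯ – G – B♯

Root A, quality dominant seventh sharp nine sharp five:
- root: A
- major 3rd: C♯
- augmented 5th: E♯
- minor 7th: G
- augmented 9th: B♯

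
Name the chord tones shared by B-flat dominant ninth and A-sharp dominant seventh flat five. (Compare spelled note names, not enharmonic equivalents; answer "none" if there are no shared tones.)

B-flat dominant ninth: B-flat D F A-flat C
A-sharp dominant seventh flat five: A-sharp C-double-sharp E G-sharp
Common to both → none.

none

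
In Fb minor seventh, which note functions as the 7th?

Fb minor seventh is built on Fb; its 7th is a minor 7th above the root.
A seventh above F uses the letter E, and the minor 7th above Fb is Ebb.

Ebb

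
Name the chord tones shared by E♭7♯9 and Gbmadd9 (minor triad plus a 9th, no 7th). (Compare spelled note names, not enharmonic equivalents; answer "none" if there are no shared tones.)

E♭7♯9: Eb G Bb Db F#
Gbmadd9: Gb Bbb Db Ab
Common to both → Db.

Db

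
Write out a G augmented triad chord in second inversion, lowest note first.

G augmented triad = G–B–D#; second inversion → fifth (D#) lowest.

D#  G  B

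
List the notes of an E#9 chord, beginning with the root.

E♯, G𝄪, B♯, D♯, F𝄪

Root E♯, quality dominant ninth:
root → E♯
3rd (major 3rd) → G𝄪
5th (perfect 5th) → B♯
7th (minor 7th) → D♯
9th (major 9th) → F𝄪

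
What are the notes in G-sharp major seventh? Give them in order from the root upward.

G# B# D# F##

Root G#, quality major seventh:
root → G#
3rd (major 3rd) → B#
5th (perfect 5th) → D#
7th (major 7th) → F##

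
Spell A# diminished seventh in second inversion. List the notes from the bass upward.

A# diminished seventh = A#–C#–E–G; second inversion → fifth (E) lowest.

E – G – A# – C#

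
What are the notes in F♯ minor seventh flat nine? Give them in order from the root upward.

F-sharp, A, C-sharp, E, G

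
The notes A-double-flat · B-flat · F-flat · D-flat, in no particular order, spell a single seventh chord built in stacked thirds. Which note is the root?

Stacking in thirds gives B-flat – D-flat – F-flat – A-double-flat, so B-flat is the root — B-flat diminished seventh.

B-flat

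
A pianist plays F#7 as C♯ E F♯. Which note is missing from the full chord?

F#7 = F♯, A♯, C♯, E. The voicing lacks the 3rd (major 3rd), A♯.

A♯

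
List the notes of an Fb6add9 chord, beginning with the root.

Root Fb, quality six-nine:
root → Fb
3rd (major 3rd) → Ab
5th (perfect 5th) → Cb
6th (major 6th) → Db
9th (major 9th) → Gb

Fb, Ab, Cb, Db, Gb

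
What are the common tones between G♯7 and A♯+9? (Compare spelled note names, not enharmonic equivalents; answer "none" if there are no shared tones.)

G#, B#

G♯7: G# B# D# F#
A♯+9: A# C## E## G# B#
Common to both → G#, B#.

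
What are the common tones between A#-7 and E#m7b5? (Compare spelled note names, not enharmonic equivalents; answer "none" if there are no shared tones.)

A#-7: A# C# E# G#
E#m7b5: E# G# B D#
Common to both → E#, G#.

E#, G#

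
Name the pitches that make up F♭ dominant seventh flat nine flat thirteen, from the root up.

F♭ dominant seventh flat nine flat thirteen is a dominant seventh flat nine flat thirteen built on Fb.
- root: Fb
- major 3rd: Ab
- perfect 5th: Cb
- minor 7th: Ebb
- minor 9th: Gbb
- minor 13th: Dbb

Fb, Ab, Cb, Ebb, Gbb, Dbb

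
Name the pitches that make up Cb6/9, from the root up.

C♭ E♭ G♭ A♭ D♭

Cb6/9 is a six-nine built on C♭.
C♭ — root
E♭ — major 3rd
G♭ — perfect 5th
A♭ — major 6th
D♭ — major 9th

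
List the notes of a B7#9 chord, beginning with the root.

B7#9: dominant seventh sharp nine on B.
B — root
D# — major 3rd
F# — perfect 5th
A — minor 7th
C## — augmented 9th

B, D#, F#, A, C##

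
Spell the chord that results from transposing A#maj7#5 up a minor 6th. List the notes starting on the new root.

Transposed root: A# → F# (minor 6th up). So we spell F# augmented major seventh:
root → F#
3rd (major 3rd) → A#
5th (augmented 5th) → C##
7th (major 7th) → E#

F# A# C## E#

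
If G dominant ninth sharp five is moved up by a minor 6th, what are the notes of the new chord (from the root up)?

Eb G B Db F

G up a minor 6th → Eb. New chord: Eb dominant ninth sharp five.
Eb — root
G — major 3rd
B — augmented 5th
Db — minor 7th
F — major 9th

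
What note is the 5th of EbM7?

Bb

Root of EbM7 = Eb. The 5th is a perfect 5th: Eb up a perfect 5th → Bb.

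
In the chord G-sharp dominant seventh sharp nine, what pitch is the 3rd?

B-sharp

G-sharp dominant seventh sharp nine is built on G-sharp; its 3rd is a major 3rd above the root.
A third above G uses the letter B, and the major 3rd above G-sharp is B-sharp.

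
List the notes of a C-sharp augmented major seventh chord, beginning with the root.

C-sharp, E-sharp, G-double-sharp, B-sharp

Root C-sharp, quality augmented major seventh:
- root: C-sharp
- major 3rd: E-sharp
- augmented 5th: G-double-sharp
- major 7th: B-sharp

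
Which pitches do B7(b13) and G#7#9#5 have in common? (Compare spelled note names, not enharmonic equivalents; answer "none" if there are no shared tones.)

F#

B7(b13) = B, D#, F#, A, G.
G#7#9#5 = G#, B#, D##, F#, A##.
Shared: F#.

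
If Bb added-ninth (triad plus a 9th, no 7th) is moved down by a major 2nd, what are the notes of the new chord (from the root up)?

A-flat  C  E-flat  B-flat

B-flat down a major 2nd → A-flat. New chord: A-flat added-ninth.
A-flat — root
C — major 3rd
E-flat — perfect 5th
B-flat — major 9th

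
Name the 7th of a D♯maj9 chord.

C##

Root of D♯maj9 = D#. The 7th is a major 7th: D# up a major 7th → C##.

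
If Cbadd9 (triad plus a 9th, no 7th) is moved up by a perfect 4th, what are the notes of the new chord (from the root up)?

Fb  Ab  Cb  Gb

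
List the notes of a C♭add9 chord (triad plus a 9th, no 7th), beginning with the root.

Cb, Eb, Gb, Db

Root Cb, quality added-ninth:
Root: Cb
Major 3rd (3rd): Eb
Perfect 5th (5th): Gb
Major 9th (9th): Db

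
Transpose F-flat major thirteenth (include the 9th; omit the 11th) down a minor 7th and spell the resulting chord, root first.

Gb, Bb, Db, F, Ab, Eb

Transposed root: Fb → Gb (minor 7th down). So we spell Gb major thirteenth:
- root: Gb
- major 3rd: Bb
- perfect 5th: Db
- major 7th: F
- major 9th: Ab
- major 13th: Eb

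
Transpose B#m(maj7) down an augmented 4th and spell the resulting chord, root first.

F# – A – C# – E#

An augmented 4th down from B# is F#, so the new chord is F# minor-major seventh.
- root: F#
- minor 3rd: A
- perfect 5th: C#
- major 7th: E#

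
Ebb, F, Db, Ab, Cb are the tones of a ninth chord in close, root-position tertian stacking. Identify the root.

Db

Arranged so that each adjacent pair is a third by letter name: Db – F – Ab – Cb – Ebb.
The bottom of that stack, Db, is the root (this is Db dominant seventh flat nine).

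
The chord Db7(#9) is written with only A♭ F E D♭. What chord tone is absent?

C♭

Db7(#9) = D♭, F, A♭, C♭, E. The voicing lacks the 7th (minor 7th), C♭.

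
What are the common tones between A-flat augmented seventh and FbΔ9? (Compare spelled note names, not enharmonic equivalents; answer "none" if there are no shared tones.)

A♭ – G♭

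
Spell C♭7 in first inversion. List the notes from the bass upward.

In root position, C♭7 is Cb–Eb–Gb–Bbb.
First inversion puts the third (Eb) in the bass.

Eb  Gb  Bbb  Cb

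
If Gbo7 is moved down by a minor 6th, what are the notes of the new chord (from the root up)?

Bb, Db, Fb, Abb

Transposed root: Gb → Bb (minor 6th down). So we spell Bb diminished seventh:
Root: Bb
Minor 3rd (3rd): Db
Diminished 5th (5th): Fb
Diminished 7th (7th): Abb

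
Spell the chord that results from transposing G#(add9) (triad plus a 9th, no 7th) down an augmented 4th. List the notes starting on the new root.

D F# A E

Transposed root: G# → D (augmented 4th down). So we spell D added-ninth:
root → D
3rd (major 3rd) → F#
5th (perfect 5th) → A
9th (major 9th) → E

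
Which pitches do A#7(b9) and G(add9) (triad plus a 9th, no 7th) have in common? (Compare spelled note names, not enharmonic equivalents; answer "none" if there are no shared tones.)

A#7(b9) = A♯, C𝄪, E♯, G♯, B.
G(add9) = G, B, D, A.
Shared: B.

B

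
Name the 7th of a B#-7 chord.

A♯

B#-7 is built on B♯; its 7th is a minor 7th above the root.
A seventh above B uses the letter A, and the minor 7th above B♯ is A♯.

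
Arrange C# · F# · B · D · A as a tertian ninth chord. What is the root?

Stacking in thirds gives B – D – F# – A – C#, so B is the root — B minor ninth.

B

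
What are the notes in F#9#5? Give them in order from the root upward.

F♯  A♯  C𝄪  E  G♯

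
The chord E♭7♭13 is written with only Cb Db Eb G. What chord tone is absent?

Bb

The full E♭7♭13 chord is Eb, G, Bb, Db, Cb.
Comparing with the voicing, the perfect 5th (5th) — Bb — is absent.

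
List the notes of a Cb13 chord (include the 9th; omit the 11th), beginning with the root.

Cb – Eb – Gb – Bbb – Db – Ab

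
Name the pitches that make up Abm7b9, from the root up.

Ab  Cb  Eb  Gb  Bbb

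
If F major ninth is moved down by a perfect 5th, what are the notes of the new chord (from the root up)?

F down a perfect 5th → Bb. New chord: Bb major ninth.
Bb — root
D — major 3rd
F — perfect 5th
A — major 7th
C — major 9th

Bb  D  F  A  C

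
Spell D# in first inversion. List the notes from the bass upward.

F## A# D#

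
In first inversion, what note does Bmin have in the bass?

Bmin in root position is B–D–F♯.
First inversion places the third in the bass, which is D.

D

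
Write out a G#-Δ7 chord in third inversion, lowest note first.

F##, G#, B, D#

G#-Δ7 = G#–B–D#–F##; third inversion → seventh (F##) lowest.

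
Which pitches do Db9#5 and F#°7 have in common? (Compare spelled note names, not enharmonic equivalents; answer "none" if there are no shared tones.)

A, Eb

Db9#5 = Db, F, A, Cb, Eb.
F#°7 = F#, A, C, Eb.
Shared: A, Eb.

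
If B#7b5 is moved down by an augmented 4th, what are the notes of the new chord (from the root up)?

F♯  A♯  C  E

B♯ down an augmented 4th → F♯. New chord: F♯ dominant seventh flat five.
F♯ — root
A♯ — major 3rd
C — diminished 5th
E — minor 7th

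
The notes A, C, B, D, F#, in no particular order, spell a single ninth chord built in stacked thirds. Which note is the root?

B

Arranged so that each adjacent pair is a third by letter name: B – D – F# – A – C.
The bottom of that stack, B, is the root (this is B minor seventh flat nine).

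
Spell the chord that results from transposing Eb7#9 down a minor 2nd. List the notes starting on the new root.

D F# A C E#

Eb down a minor 2nd → D. New chord: D dominant seventh sharp nine.
root → D
3rd (major 3rd) → F#
5th (perfect 5th) → A
7th (minor 7th) → C
9th (augmented 9th) → E#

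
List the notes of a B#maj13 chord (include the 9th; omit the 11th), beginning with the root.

Root B#, quality major thirteenth:
root → B#
3rd (major 3rd) → D##
5th (perfect 5th) → F##
7th (major 7th) → A##
9th (major 9th) → C##
13th (major 13th) → G##

B# – D## – F## – A## – C## – G##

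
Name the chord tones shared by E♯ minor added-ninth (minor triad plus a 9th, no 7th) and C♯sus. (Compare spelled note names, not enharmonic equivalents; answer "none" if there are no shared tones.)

G♯

E♯ minor added-ninth: E♯ G♯ B♯ F𝄪
C♯sus: C♯ F♯ G♯
Common to both → G♯.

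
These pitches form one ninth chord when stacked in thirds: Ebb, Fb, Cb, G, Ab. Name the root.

Fb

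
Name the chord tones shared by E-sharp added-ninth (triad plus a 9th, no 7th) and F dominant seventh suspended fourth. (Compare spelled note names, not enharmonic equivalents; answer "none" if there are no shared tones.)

E-sharp added-ninth = E-sharp, G-double-sharp, B-sharp, F-double-sharp.
F dominant seventh suspended fourth = F, B-flat, C, E-flat.
Shared: none.

none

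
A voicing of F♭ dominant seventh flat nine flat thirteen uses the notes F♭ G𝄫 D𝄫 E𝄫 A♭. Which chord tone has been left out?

C♭

F♭ dominant seventh flat nine flat thirteen = F♭, A♭, C♭, E𝄫, G𝄫, D𝄫. The voicing lacks the 5th (perfect 5th), C♭.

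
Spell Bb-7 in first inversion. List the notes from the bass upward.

Db, F, Ab, Bb

Bb-7 = Bb–Db–F–Ab; first inversion → third (Db) lowest.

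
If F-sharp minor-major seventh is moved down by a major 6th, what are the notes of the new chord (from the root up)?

A – C – E – G#

Transposed root: F# → A (major 6th down). So we spell A minor-major seventh:
Root: A
Minor 3rd (3rd): C
Perfect 5th (5th): E
Major 7th (7th): G#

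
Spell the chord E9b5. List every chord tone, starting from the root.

E G# Bb D F#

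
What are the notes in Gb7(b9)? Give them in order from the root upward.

Gb – Bb – Db – Fb – Abb

Gb7(b9): dominant seventh flat nine on Gb.
Root: Gb
Major 3rd (3rd): Bb
Perfect 5th (5th): Db
Minor 7th (7th): Fb
Minor 9th (9th): Abb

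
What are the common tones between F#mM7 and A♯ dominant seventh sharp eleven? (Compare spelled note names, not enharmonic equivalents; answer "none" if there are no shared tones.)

F#mM7: F# A C# E#
A♯ dominant seventh sharp eleven: A# C## E# G# D##
Common to both → E#.

E#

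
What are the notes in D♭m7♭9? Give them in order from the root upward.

D♭m7♭9 is a minor seventh flat nine built on D♭.
Root: D♭
Minor 3rd (3rd): F♭
Perfect 5th (5th): A♭
Minor 7th (7th): C♭
Minor 9th (9th): E𝄫

D♭, F♭, A♭, C♭, E𝄫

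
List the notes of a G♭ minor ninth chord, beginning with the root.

Root G-flat, quality minor ninth:
G-flat — root
B-double-flat — minor 3rd
D-flat — perfect 5th
F-flat — minor 7th
A-flat — major 9th

G-flat, B-double-flat, D-flat, F-flat, A-flat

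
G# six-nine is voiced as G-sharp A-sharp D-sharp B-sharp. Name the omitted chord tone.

The full G# six-nine chord is G-sharp, B-sharp, D-sharp, E-sharp, A-sharp.
Comparing with the voicing, the major 6th (6th) — E-sharp — is absent.

E-sharp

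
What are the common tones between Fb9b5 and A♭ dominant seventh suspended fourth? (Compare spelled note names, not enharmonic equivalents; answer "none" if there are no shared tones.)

Fb9b5: Fb Ab Cbb Ebb Gb
A♭ dominant seventh suspended fourth: Ab Db Eb Gb
Common to both → Ab, Gb.

Ab – Gb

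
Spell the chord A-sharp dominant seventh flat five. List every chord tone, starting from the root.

A-sharp dominant seventh flat five is a dominant seventh flat five built on A-sharp.
- root: A-sharp
- major 3rd: C-double-sharp
- diminished 5th: E
- minor 7th: G-sharp

A-sharp C-double-sharp E G-sharp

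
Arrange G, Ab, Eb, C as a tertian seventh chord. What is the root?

Ab

Stacking in thirds gives Ab – C – Eb – G, so Ab is the root — Ab major seventh.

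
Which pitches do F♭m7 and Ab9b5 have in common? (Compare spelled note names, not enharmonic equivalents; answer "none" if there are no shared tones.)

Ebb

F♭m7: Fb Abb Cb Ebb
Ab9b5: Ab C Ebb Gb Bb
Common to both → Ebb.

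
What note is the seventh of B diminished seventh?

A-flat

Root of B diminished seventh = B. The 7th is a diminished 7th: B up a diminished 7th → A-flat.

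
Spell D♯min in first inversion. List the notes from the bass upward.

F#, A#, D#

D♯min = D#–F#–A#; first inversion → third (F#) lowest.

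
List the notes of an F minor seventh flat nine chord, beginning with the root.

F Ab C Eb Gb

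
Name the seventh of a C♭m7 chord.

Bbb

Root of C♭m7 = Cb. The 7th is a minor 7th: Cb up a minor 7th → Bbb.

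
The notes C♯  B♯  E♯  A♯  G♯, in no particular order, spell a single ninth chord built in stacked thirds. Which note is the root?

A♯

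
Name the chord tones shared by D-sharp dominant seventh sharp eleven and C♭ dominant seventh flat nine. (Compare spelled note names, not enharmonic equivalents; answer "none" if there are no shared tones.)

none

D-sharp dominant seventh sharp eleven: D-sharp F-double-sharp A-sharp C-sharp G-double-sharp
C♭ dominant seventh flat nine: C-flat E-flat G-flat B-double-flat D-double-flat
Common to both → none.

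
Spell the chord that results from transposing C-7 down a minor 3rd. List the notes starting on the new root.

A, C, E, G

C down a minor 3rd → A. New chord: A minor seventh.
root → A
3rd (minor 3rd) → C
5th (perfect 5th) → E
7th (minor 7th) → G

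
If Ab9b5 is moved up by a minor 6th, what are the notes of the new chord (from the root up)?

Ab up a minor 6th → Fb. New chord: Fb dominant ninth flat five.
- root: Fb
- major 3rd: Ab
- diminished 5th: Cbb
- minor 7th: Ebb
- major 9th: Gb

Fb, Ab, Cbb, Ebb, Gb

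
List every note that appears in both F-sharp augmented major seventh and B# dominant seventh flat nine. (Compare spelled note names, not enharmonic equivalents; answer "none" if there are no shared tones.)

F-sharp augmented major seventh: F-sharp A-sharp C-double-sharp E-sharp
B# dominant seventh flat nine: B-sharp D-double-sharp F-double-sharp A-sharp C-sharp
Common to both → A-sharp.

A-sharp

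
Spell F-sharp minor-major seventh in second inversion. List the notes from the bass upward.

F-sharp minor-major seventh = F-sharp–A–C-sharp–E-sharp; second inversion → fifth (C-sharp) lowest.

C-sharp  E-sharp  F-sharp  A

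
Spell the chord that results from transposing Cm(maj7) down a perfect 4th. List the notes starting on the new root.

G  Bb  D  F#

A perfect 4th down from C is G, so the new chord is G minor-major seventh.
root → G
3rd (minor 3rd) → Bb
5th (perfect 5th) → D
7th (major 7th) → F#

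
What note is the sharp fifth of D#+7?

A##

D#+7 is built on D#; its 5th is an augmented 5th above the root.
A fifth above D uses the letter A, and the augmented 5th above D# is A##.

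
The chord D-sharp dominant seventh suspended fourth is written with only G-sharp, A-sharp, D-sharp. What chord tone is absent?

C-sharp

D-sharp dominant seventh suspended fourth = D-sharp, G-sharp, A-sharp, C-sharp. The voicing lacks the 7th (minor 7th), C-sharp.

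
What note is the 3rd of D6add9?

Root of D6add9 = D. The 3rd is a major 3rd: D up a major 3rd → F#.

F#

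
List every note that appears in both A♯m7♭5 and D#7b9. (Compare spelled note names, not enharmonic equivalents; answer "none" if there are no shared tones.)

A♯ – C♯ – E

A♯m7♭5 = A♯, C♯, E, G♯.
D#7b9 = D♯, F𝄪, A♯, C♯, E.
Shared: A♯, C♯, E.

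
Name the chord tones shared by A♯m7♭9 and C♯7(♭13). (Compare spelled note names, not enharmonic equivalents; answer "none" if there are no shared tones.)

C♯ E♯ G♯ B

A♯m7♭9 = A♯, C♯, E♯, G♯, B.
C♯7(♭13) = C♯, E♯, G♯, B, A.
Shared: C♯, E♯, G♯, B.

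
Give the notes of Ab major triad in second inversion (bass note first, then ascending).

In root position, Ab major triad is A♭–C–E♭.
Second inversion puts the fifth (E♭) in the bass.

E♭ – A♭ – C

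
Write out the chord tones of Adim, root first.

Adim is a diminished triad built on A.
Root: A
Minor 3rd (3rd): C
Diminished 5th (5th): E♭

A, C, E♭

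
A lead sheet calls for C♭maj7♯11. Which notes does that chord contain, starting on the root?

C♭maj7♯11 is a major seventh sharp eleven built on Cb.
Root: Cb
Major 3rd (3rd): Eb
Perfect 5th (5th): Gb
Major 7th (7th): Bb
Augmented 11th (11th): F

Cb Eb Gb Bb F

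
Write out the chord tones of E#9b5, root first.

E#, G##, B, D#, F##

Root E#, quality dominant ninth flat five:
E# — root
G## — major 3rd
B — diminished 5th
D# — minor 7th
F## — major 9th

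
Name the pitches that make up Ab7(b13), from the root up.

Ab7(b13) is a dominant seventh flat thirteen built on Ab.
- root: Ab
- major 3rd: C
- perfect 5th: Eb
- minor 7th: Gb
- minor 13th: Fb

Ab, C, Eb, Gb, Fb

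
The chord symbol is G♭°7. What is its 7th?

Root of G♭°7 = Gb. The 7th is a diminished 7th: Gb up a diminished 7th → Fbb.

Fbb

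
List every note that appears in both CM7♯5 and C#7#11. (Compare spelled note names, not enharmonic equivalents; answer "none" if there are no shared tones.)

CM7♯5 = C, E, G#, B.
C#7#11 = C#, E#, G#, B, F##.
Shared: G#, B.

G# – B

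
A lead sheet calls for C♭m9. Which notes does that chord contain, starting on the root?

C♭, E𝄫, G♭, B𝄫, D♭

C♭m9: minor ninth on C♭.
root → C♭
3rd (minor 3rd) → E𝄫
5th (perfect 5th) → G♭
7th (minor 7th) → B𝄫
9th (major 9th) → D♭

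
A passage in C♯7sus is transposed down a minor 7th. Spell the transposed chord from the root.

D♯, G♯, A♯, C♯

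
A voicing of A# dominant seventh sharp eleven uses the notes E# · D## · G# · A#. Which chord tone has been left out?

A# dominant seventh sharp eleven = A#, C##, E#, G#, D##. The voicing lacks the 3rd (major 3rd), C##.

C##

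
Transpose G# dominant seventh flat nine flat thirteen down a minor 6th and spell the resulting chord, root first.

G# down a minor 6th → B#. New chord: B# dominant seventh flat nine flat thirteen.
root → B#
3rd (major 3rd) → D##
5th (perfect 5th) → F##
7th (minor 7th) → A#
9th (minor 9th) → C#
13th (minor 13th) → G#

B#, D##, F##, A#, C#, G#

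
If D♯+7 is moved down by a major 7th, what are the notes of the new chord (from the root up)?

E, G#, B#, D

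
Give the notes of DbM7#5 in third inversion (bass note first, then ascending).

DbM7#5 = Db–F–A–C; third inversion → seventh (C) lowest.

C, Db, F, A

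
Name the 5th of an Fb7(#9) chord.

Cb

Root of Fb7(#9) = Fb. The 5th is a perfect 5th: Fb up a perfect 5th → Cb.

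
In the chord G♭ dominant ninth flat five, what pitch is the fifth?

Dbb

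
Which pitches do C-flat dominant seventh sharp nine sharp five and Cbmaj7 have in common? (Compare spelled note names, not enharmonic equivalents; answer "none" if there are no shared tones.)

C-flat dominant seventh sharp nine sharp five = Cb, Eb, G, Bbb, D.
Cbmaj7 = Cb, Eb, Gb, Bb.
Shared: Cb, Eb.

Cb, Eb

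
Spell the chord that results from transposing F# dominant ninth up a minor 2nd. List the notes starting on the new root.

Transposed root: F-sharp → G (minor 2nd up). So we spell G dominant ninth:
Root: G
Major 3rd (3rd): B
Perfect 5th (5th): D
Minor 7th (7th): F
Major 9th (9th): A

G  B  D  F  A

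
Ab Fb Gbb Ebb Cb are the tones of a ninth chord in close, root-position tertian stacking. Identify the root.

Stacking in thirds gives Fb – Ab – Cb – Ebb – Gbb, so Fb is the root — Fb dominant seventh flat nine.

Fb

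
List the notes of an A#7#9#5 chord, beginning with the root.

A#7#9#5 is a dominant seventh sharp nine sharp five built on A♯.
- root: A♯
- major 3rd: C𝄪
- augmented 5th: E𝄪
- minor 7th: G♯
- augmented 9th: B𝄪

A♯, C𝄪, E𝄪, G♯, B𝄪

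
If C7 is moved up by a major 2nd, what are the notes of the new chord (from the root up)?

D  F♯  A  C

A major 2nd up from C is D, so the new chord is D dominant seventh.
root → D
3rd (major 3rd) → F♯
5th (perfect 5th) → A
7th (minor 7th) → C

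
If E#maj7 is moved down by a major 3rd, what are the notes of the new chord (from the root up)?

C♯  E♯  G♯  B♯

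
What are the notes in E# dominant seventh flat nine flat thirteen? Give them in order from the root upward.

E♯ G𝄪 B♯ D♯ F♯ C♯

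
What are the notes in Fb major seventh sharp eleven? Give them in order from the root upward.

Fb Ab Cb Eb Bb

Fb major seventh sharp eleven: major seventh sharp eleven on Fb.
Root: Fb
Major 3rd (3rd): Ab
Perfect 5th (5th): Cb
Major 7th (7th): Eb
Augmented 11th (11th): Bb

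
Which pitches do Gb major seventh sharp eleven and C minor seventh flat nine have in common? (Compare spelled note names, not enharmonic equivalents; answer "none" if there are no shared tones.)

B-flat D-flat C

Gb major seventh sharp eleven = G-flat, B-flat, D-flat, F, C.
C minor seventh flat nine = C, E-flat, G, B-flat, D-flat.
Shared: B-flat, D-flat, C.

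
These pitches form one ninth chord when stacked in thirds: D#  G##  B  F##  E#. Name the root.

E#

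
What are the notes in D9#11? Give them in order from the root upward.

D F# A C E G#

Root D, quality dominant ninth sharp eleven:
root → D
3rd (major 3rd) → F#
5th (perfect 5th) → A
7th (minor 7th) → C
9th (major 9th) → E
11th (augmented 11th) → G#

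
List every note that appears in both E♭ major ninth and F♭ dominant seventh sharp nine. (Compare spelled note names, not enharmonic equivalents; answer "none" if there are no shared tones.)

G

E♭ major ninth: E-flat G B-flat D F
F♭ dominant seventh sharp nine: F-flat A-flat C-flat E-double-flat G
Common to both → G.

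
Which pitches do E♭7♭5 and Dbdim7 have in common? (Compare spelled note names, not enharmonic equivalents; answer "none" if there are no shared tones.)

E♭7♭5: Eb G Bbb Db
Dbdim7: Db Fb Abb Cbb
Common to both → Db.

Db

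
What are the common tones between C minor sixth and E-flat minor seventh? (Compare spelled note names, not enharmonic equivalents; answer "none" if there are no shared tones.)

Eb

C minor sixth: C Eb G A
E-flat minor seventh: Eb Gb Bb Db
Common to both → Eb.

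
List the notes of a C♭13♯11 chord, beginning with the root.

C♭13♯11 is a dominant thirteenth sharp eleven built on Cb.
- root: Cb
- major 3rd: Eb
- perfect 5th: Gb
- minor 7th: Bbb
- major 9th: Db
- augmented 11th: F
- major 13th: Ab

Cb, Eb, Gb, Bbb, Db, F, Ab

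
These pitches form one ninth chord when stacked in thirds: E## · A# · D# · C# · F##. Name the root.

D#

Stacking in thirds gives D# – F## – A# – C# – E##, so D# is the root — D# dominant seventh sharp nine.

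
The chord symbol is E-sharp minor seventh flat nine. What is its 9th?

F-sharp

Root of E-sharp minor seventh flat nine = E-sharp. The 9th is a minor 9th: E-sharp up a minor 9th → F-sharp.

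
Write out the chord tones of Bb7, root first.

Bb  D  F  Ab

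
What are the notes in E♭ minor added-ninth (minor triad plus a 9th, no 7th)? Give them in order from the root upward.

E-flat, G-flat, B-flat, F

E♭ minor added-ninth: minor added-ninth on E-flat.
root → E-flat
3rd (minor 3rd) → G-flat
5th (perfect 5th) → B-flat
9th (major 9th) → F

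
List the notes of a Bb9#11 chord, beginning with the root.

B♭, D, F, A♭, C, E

Bb9#11: dominant ninth sharp eleven on B♭.
root → B♭
3rd (major 3rd) → D
5th (perfect 5th) → F
7th (minor 7th) → A♭
9th (major 9th) → C
11th (augmented 11th) → E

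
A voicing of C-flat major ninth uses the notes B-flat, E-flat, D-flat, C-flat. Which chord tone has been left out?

G-flat

The full C-flat major ninth chord is C-flat, E-flat, G-flat, B-flat, D-flat.
Comparing with the voicing, the perfect 5th (5th) — G-flat — is absent.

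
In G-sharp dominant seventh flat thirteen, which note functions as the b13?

E

Root of G-sharp dominant seventh flat thirteen = G-sharp. The 13th is a minor 13th: G-sharp up a minor 13th → E.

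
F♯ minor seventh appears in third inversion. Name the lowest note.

E

F♯ minor seventh = F-sharp–A–C-sharp–E. Third inversion → seventh in the bass = E.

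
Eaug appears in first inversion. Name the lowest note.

Eaug in root position is E–G#–B#.
First inversion places the third in the bass, which is G#.

G#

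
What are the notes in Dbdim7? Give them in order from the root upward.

D♭, F♭, A𝄫, C𝄫

Dbdim7 is a diminished seventh built on D♭.
- root: D♭
- minor 3rd: F♭
- diminished 5th: A𝄫
- diminished 7th: C𝄫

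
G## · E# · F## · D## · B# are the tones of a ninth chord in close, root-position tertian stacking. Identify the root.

E#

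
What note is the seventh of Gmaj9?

F#

Gmaj9 is built on G; its 7th is a major 7th above the root.
A seventh above G uses the letter F, and the major 7th above G is F#.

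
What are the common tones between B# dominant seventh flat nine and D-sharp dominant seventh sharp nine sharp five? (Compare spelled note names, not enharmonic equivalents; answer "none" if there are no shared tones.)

F## – C#

B# dominant seventh flat nine: B# D## F## A# C#
D-sharp dominant seventh sharp nine sharp five: D# F## A## C# E##
Common to both → F##, C#.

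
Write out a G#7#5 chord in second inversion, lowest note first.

D𝄪  F♯  G♯  B♯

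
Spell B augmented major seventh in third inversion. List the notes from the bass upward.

A-sharp, B, D-sharp, F-double-sharp

B augmented major seventh = B–D-sharp–F-double-sharp–A-sharp; third inversion → seventh (A-sharp) lowest.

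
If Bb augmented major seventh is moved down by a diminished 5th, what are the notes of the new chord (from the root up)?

E, G♯, B♯, D♯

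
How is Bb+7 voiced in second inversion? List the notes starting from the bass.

F#, Ab, Bb, D

Bb+7 = Bb–D–F#–Ab; second inversion → fifth (F#) lowest.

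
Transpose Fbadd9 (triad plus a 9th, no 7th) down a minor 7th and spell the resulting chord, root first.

Transposed root: Fb → Gb (minor 7th down). So we spell Gb added-ninth:
Gb — root
Bb — major 3rd
Db — perfect 5th
Ab — major 9th

Gb, Bb, Db, Ab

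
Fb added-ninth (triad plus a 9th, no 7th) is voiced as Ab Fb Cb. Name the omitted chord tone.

Fb added-ninth = Fb, Ab, Cb, Gb. The voicing lacks the 9th (major 9th), Gb.

Gb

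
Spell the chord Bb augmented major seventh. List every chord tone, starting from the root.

Bb augmented major seventh: augmented major seventh on Bb.
- root: Bb
- major 3rd: D
- augmented 5th: F#
- major 7th: A

Bb D F# A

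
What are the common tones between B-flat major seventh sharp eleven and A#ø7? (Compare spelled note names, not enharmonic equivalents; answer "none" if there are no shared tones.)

B-flat major seventh sharp eleven: Bb D F A E
A#ø7: A# C# E G#
Common to both → E.

E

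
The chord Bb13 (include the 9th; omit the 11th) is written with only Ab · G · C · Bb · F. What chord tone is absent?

The full Bb13 chord is Bb, D, F, Ab, C, G.
Comparing with the voicing, the major 3rd (3rd) — D — is absent.

D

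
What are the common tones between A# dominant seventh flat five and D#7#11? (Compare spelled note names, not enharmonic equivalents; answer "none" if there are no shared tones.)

A# dominant seventh flat five: A# C## E G#
D#7#11: D# F## A# C# G##
Common to both → A#.

A#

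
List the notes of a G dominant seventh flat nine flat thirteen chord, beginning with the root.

G  B  D  F  Ab  Eb

Root G, quality dominant seventh flat nine flat thirteen:
G — root
B — major 3rd
D — perfect 5th
F — minor 7th
Ab — minor 9th
Eb — minor 13th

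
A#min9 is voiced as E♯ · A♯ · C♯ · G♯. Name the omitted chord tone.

B♯

A#min9 = A♯, C♯, E♯, G♯, B♯. The voicing lacks the 9th (major 9th), B♯.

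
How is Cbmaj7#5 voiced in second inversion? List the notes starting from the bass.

G, Bb, Cb, Eb

Cbmaj7#5 = Cb–Eb–G–Bb; second inversion → fifth (G) lowest.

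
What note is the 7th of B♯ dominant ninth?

A#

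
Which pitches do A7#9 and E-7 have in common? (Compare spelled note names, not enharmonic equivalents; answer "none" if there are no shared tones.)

E, G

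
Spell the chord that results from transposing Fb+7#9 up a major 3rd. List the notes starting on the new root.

A♭, C, E, G♭, B

A major 3rd up from F♭ is A♭, so the new chord is A♭ dominant seventh sharp nine sharp five.
A♭ — root
C — major 3rd
E — augmented 5th
G♭ — minor 7th
B — augmented 9th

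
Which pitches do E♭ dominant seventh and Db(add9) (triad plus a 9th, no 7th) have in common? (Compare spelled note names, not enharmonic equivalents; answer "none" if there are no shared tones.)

E♭ dominant seventh = E♭, G, B♭, D♭.
Db(add9) = D♭, F, A♭, E♭.
Shared: E♭, D♭.

E♭  D♭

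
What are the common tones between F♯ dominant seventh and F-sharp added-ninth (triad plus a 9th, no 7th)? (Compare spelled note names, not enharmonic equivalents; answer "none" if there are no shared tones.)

F#, A#, C#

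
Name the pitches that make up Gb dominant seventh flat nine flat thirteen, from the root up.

G-flat, B-flat, D-flat, F-flat, A-double-flat, E-double-flat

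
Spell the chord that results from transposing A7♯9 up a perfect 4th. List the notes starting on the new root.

D  F#  A  C  E#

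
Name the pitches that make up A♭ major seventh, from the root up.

A-flat  C  E-flat  G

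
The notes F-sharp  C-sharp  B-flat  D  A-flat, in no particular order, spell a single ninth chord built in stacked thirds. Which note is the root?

B-flat

Arranged so that each adjacent pair is a third by letter name: B-flat – D – F-sharp – A-flat – C-sharp.
The bottom of that stack, B-flat, is the root (this is B-flat dominant seventh sharp nine sharp five).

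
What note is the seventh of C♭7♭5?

Bbb

Root of C♭7♭5 = Cb. The 7th is a minor 7th: Cb up a minor 7th → Bbb.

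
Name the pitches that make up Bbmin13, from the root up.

Bb Db F Ab C Eb G

Bbmin13 is a minor thirteenth built on Bb.
root → Bb
3rd (minor 3rd) → Db
5th (perfect 5th) → F
7th (minor 7th) → Ab
9th (major 9th) → C
11th (perfect 11th) → Eb
13th (major 13th) → G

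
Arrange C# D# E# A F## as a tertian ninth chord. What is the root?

Stacking in thirds gives D# – F## – A – C# – E#, so D# is the root — D# dominant ninth flat five.

D#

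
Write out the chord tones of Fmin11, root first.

Root F, quality minor eleventh:
- root: F
- minor 3rd: Ab
- perfect 5th: C
- minor 7th: Eb
- major 9th: G
- perfect 11th: Bb

F  Ab  C  Eb  G  Bb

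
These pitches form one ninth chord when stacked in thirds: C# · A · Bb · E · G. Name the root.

A

Stacking in thirds gives A – C# – E – G – Bb, so A is the root — A dominant seventh flat nine.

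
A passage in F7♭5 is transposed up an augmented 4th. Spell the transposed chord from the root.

B, D#, F, A

Transposed root: F → B (augmented 4th up). So we spell B dominant seventh flat five:
B — root
D# — major 3rd
F — diminished 5th
A — minor 7th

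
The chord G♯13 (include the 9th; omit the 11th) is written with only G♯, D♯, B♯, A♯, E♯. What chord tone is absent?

F♯

The full G♯13 chord is G♯, B♯, D♯, F♯, A♯, E♯.
Comparing with the voicing, the minor 7th (7th) — F♯ — is absent.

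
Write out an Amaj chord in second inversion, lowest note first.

E, A, C#

In root position, Amaj is A–C#–E.
Second inversion puts the fifth (E) in the bass.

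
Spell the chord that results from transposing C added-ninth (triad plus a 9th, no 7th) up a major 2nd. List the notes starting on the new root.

D F-sharp A E

Transposed root: C → D (major 2nd up). So we spell D added-ninth:
- root: D
- major 3rd: F-sharp
- perfect 5th: A
- major 9th: E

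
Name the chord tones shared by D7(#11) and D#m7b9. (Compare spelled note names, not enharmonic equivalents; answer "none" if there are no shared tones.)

D7(#11) = D, F♯, A, C, G♯.
D#m7b9 = D♯, F♯, A♯, C♯, E.
Shared: F♯.

F♯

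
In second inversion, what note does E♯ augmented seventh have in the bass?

E♯ augmented seventh in root position is E#–G##–B##–D#.
Second inversion places the fifth in the bass, which is B##.

B##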